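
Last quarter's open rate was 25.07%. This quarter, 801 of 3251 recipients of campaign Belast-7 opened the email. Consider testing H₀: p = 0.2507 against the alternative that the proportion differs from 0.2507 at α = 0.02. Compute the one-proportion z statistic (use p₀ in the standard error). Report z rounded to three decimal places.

p̂ = 801/3251 ≈ 0.246386.
Standard error under H₀: √(0.2507×0.7493/3251) = 0.007601.
z = (0.246386 − 0.2507)/0.007601 = -0.004314/0.007601 = -0.568.
p-value = 2·P(Z > 0.568) ≈ 0.5703, so at α = 0.02 we fail to reject H₀.

z = -0.568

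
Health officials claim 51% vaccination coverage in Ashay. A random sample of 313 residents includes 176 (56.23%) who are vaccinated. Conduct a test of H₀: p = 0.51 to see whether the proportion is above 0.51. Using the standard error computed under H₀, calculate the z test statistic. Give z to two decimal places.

z = 1.85

p̂ = 176/313 ≈ 0.5623.
SE = √(p₀(1−p₀)/n) = √(0.2499/313) = 0.0283.
z = (0.5623 − 0.51)/0.0283 = 0.0523/0.0283 = 1.85.
p-value = P(Z > 1.851) ≈ 0.0321.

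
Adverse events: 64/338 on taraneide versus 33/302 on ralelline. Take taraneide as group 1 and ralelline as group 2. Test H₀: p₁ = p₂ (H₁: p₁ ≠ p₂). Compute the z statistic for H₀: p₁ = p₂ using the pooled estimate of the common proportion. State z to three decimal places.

p̂₁ = 64/338 = 0.189349, p̂₂ = 33/302 = 0.109272.
Pooled p̂ = (64+33)/(338+302) = 97/640 = 0.151562.
SE = √(p̂(1−p̂)(1/n₁+1/n₂)) = √(0.151562·0.848437·0.00626984) = √(0.000806247) = 0.028394.
z = (0.189349 − 0.109272)/0.028394 = 0.080077/0.028394 = 2.820.
Two-sided p-value ≈ 2·Φ(−2.820) = 0.0048.

z = 2.820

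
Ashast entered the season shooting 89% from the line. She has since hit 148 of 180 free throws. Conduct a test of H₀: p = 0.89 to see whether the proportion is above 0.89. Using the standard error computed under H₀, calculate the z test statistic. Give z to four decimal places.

z = -2.9062

p̂ = 148/180 = 0.8222222.
Under H₀, SE = √(0.89·0.11/180) = √(0.000543889) = 0.0233214.
z = (0.8222222 − 0.89)/0.0233214 = -0.0677778/0.0233214 = -2.9062.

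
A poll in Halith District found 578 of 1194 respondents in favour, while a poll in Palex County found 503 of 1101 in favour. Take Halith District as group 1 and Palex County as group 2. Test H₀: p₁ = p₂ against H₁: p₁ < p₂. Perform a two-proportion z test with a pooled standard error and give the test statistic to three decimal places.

z = 1.306

p̂₁ = 578/1194 = 0.484087, p̂₂ = 503/1101 = 0.456857.
Pooled p̂ = (578+503)/(1194+1101) = 1081/2295 = 0.471024.
SE = √(p̂(1−p̂)(1/n₁+1/n₂)) = √(0.471024·0.528976·0.00174579) = √(0.000434981) = 0.020856.
z = (0.484087 − 0.456857)/0.020856 = 0.027230/0.020856 = 1.306.
p-value = P(Z < 1.306) ≈ 0.9042.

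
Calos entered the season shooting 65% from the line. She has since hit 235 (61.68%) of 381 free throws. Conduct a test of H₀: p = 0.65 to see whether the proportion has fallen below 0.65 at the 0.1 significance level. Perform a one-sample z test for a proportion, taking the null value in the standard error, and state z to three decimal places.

p̂ = 235/381 ≈ 0.616798.
SE = √(p₀(1−p₀)/n) = √(0.2275/381) = 0.024436.
z = (0.616798 − 0.65)/0.024436 = -0.033202/0.024436 = -1.359.
p-value = P(Z < -1.359) ≈ 0.0871. With α = 0.1, reject H₀.

z = -1.359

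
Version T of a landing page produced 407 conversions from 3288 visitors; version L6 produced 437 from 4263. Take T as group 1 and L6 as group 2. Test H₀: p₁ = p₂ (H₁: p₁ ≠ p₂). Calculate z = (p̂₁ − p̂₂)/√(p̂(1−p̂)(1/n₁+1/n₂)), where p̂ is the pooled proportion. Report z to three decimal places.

p̂₁ = 407/3288 ≈ 0.123783, p̂₂ = 437/4263 ≈ 0.102510.
Pooled p̂ = (407+437)/(3288+4263) = 844/7551 = 0.111773.
SE = √(p̂(1−p̂)(1/n₁+1/n₂)) = √(0.111773·0.888227·0.000538713) = √(5.34834e-05) = 0.007313.
z = (0.123783 − 0.102510)/0.007313 = 0.021273/0.007313 = 2.909.
p-value = 2·P(Z > 2.909) ≈ 0.0036.

z = 2.909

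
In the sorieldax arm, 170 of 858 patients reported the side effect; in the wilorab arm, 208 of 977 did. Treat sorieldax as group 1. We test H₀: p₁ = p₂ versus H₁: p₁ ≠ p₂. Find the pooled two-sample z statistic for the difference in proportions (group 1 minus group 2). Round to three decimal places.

z = -0.780

p̂₁ = 170/858 = 0.19814, p̂₂ = 208/977 = 0.21290.
Pooled p̂ = (170+208)/(858+977) = 378/1835 = 0.20599.
SE = √(p̂(1−p̂)(1/n₁+1/n₂)) = √(0.20599·0.79401·0.00218904) = √(0.000358042) = 0.01892.
z = (0.19814 − 0.21290)/0.01892 = -0.01476/0.01892 = -0.780.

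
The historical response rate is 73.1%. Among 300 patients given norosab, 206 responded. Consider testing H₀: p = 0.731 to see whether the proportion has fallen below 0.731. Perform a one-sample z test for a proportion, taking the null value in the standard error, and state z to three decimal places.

z = -1.732

p̂ = 206/300 = 0.68667.
Standard error under H₀: √(0.731×0.269/300) = 0.02560.
z = (0.68667 − 0.731)/0.02560 = -0.04433/0.02560 = -1.732.
p-value = P(Z < -1.732) ≈ 0.0417.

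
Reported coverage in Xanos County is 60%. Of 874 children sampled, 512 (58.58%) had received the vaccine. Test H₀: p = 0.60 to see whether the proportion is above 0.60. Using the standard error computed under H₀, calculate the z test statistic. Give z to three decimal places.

z = -0.856

p̂ = 512/874 ≈ 0.58581.
SE = √(p₀(1−p₀)/n) = √(0.24/874) = 0.01657.
z = (0.58581 − 0.6)/0.01657 = -0.01419/0.01657 = -0.856.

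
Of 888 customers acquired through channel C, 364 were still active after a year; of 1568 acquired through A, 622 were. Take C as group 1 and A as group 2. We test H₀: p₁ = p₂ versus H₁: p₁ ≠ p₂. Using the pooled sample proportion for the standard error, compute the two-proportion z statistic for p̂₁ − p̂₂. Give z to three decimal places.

p̂₁ = 364/888 ≈ 0.409910, p̂₂ = 622/1568 ≈ 0.396684.
Pooled p̂ = (364+622)/(888+1568) = 986/2456 = 0.401466.
SE = √(p̂(1−p̂)(1/n₁+1/n₂)) = √(0.401466·0.598534·0.00176388) = √(0.000423845) = 0.020587.
z = (0.409910 − 0.396684)/0.020587 = 0.013226/0.020587 = 0.642.

z = 0.642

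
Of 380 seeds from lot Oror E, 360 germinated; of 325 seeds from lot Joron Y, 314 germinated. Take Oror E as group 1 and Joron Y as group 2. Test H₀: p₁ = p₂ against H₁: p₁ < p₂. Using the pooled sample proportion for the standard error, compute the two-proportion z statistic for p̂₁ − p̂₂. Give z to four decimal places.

p̂₁ = 360/380 = 0.947368, p̂₂ = 314/325 = 0.966154.
Pooled p̂ = (360+314)/(380+325) = 674/705 = 0.956028.
SE = √(p̂(1−p̂)(1/n₁+1/n₂)) = √(0.956028·0.043972·0.0057085) = √(0.000239975) = 0.015491.
z = (0.947368 − 0.966154)/0.015491 = -0.018786/0.015491 = -1.2127.
p-value = P(Z < -1.213) ≈ 0.1126.

z = -1.2127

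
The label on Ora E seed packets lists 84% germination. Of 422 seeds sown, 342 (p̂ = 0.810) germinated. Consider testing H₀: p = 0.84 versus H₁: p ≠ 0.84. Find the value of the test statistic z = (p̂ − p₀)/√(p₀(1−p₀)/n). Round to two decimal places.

p̂ = 342/422 ≈ 0.8104.
SE = √(p₀(1−p₀)/n) = √(0.1344/422) = 0.0178.
z = (0.8104 − 0.84)/0.0178 = -0.0296/0.0178 = -1.66.

z = -1.66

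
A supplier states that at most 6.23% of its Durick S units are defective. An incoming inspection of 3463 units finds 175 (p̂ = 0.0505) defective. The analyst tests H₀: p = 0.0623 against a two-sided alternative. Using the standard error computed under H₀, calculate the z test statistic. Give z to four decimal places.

p̂ = 175/3463 = 0.05053422.
SE = √(p₀(1−p₀)/n) = √(0.058419/3463) = 0.00410724.
z = (0.05053422 − 0.0623)/0.00410724 = -0.01176578/0.00410724 = -2.8646.

z = -2.8646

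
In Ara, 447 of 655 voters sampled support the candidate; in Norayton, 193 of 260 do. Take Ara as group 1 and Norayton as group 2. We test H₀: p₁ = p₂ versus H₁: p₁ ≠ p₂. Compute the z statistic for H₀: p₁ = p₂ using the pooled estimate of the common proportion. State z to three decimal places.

z = -1.781

p̂₁ = 447/655 = 0.68244, p̂₂ = 193/260 = 0.74231.
Pooled p̂ = (447+193)/(655+260) = 640/915 = 0.69945.
SE = √(p̂(1−p̂)(1/n₁+1/n₂)) = √(0.69945·0.30055·0.00537287) = √(0.00112948) = 0.03361.
z = (0.68244 − 0.74231)/0.03361 = -0.05987/0.03361 = -1.781.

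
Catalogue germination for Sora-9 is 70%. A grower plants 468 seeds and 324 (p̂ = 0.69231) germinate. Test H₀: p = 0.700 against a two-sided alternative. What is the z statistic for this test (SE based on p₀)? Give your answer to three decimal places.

z = -0.363

p̂ = 324/468 = 0.69231.
Under H₀, SE = √(0.7·0.3/468) = √(0.000448718) = 0.02118.
z = (0.69231 − 0.7)/0.02118 = -0.00769/0.02118 = -0.363.
p-value = 2·P(Z > 0.363) ≈ 0.7165.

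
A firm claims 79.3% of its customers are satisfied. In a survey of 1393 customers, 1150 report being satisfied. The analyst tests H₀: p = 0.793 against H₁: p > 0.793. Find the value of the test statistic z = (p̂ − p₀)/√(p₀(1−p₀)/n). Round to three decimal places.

p̂ = 1150/1393 ≈ 0.825556.
SE = √(p₀(1−p₀)/n) = √(0.16415/1393) = 0.010855.
z = (0.825556 − 0.793)/0.010855 = 0.032556/0.010855 = 2.999.
p-value = P(Z > 2.999) ≈ 0.0014.

z = 2.999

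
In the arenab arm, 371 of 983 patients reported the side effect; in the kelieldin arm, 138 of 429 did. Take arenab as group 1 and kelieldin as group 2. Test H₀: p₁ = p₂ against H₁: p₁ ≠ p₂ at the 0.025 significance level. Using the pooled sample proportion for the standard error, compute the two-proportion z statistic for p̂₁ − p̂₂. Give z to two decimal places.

p̂₁ = 371/983 = 0.37742, p̂₂ = 138/429 = 0.32168.
Pooled p̂ = (371+138)/(983+429) = 509/1412 = 0.36048.
SE = √(0.230535 × 0.0033483) = 0.02778.
z = (0.37742 − 0.32168)/0.02778 = 0.05574/0.02778 = 2.01.
p-value = 2·P(Z > 2.006) ≈ 0.0448; since p > α = 0.025, fail to reject H₀.

z = 2.01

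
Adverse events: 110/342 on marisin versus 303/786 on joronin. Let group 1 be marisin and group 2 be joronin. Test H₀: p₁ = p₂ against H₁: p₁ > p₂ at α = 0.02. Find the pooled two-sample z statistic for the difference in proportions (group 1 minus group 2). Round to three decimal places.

z = -2.046

p̂₁ = 110/342 = 0.32164, p̂₂ = 303/786 = 0.38550.
Pooled p̂ = (110+303)/(342+786) = 413/1128 = 0.36613.
SE = √(0.23208 × 0.00419624) = 0.03121.
z = (0.32164 − 0.38550)/0.03121 = -0.06386/0.03121 = -2.046.
p-value = P(Z > -2.046) ≈ 0.9796; since p > α = 0.02, fail to reject H₀.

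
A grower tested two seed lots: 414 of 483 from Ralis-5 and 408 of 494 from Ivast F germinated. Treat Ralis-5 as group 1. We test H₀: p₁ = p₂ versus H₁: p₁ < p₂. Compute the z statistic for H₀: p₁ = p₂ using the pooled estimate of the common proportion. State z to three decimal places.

p̂₁ = 414/483 = 0.85714, p̂₂ = 408/494 = 0.82591.
Pooled p̂ = (414+408)/(483+494) = 822/977 = 0.84135.
SE = √(0.133479 × 0.00409468) = 0.02338.
z = (0.85714 − 0.82591)/0.02338 = 0.03123/0.02338 = 1.336.

z = 1.336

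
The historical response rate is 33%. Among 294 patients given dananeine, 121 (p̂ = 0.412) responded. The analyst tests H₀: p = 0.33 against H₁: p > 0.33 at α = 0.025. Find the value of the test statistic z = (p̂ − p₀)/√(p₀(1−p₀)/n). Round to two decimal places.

p̂ = 121/294 ≈ 0.41156.
Standard error under H₀: √(0.33×0.67/294) = 0.02742.
z = (0.41156 − 0.33)/0.02742 = 0.08156/0.02742 = 2.97.
p-value = P(Z > 2.974) ≈ 0.0015. With α = 0.025, reject H₀.

z = 2.97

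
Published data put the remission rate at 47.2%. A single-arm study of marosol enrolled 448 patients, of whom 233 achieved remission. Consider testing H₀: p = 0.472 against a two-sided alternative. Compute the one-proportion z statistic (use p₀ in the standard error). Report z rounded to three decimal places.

p̂ = 233/448 ≈ 0.52009.
SE = √(p₀(1−p₀)/n) = √(0.24922/448) = 0.02359.
z = (0.52009 − 0.472)/0.02359 = 0.04809/0.02359 = 2.039.

z = 2.039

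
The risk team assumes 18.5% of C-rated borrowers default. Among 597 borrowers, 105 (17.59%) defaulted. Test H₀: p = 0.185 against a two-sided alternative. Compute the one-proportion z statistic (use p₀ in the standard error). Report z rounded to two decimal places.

p̂ = 105/597 = 0.1759.
SE = √(p₀(1−p₀)/n) = √(0.15077/597) = 0.0159.
z = (0.1759 − 0.185)/0.0159 = -0.0091/0.0159 = -0.57.

z = -0.57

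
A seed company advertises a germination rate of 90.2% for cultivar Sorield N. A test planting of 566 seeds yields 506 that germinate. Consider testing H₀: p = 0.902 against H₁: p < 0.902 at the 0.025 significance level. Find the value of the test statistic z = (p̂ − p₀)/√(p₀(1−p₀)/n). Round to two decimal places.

z = -0.64

p̂ = 506/566 = 0.8940.
Standard error under H₀: √(0.902×0.098/566) = 0.0125.
z = (0.8940 − 0.902)/0.0125 = -0.0080/0.0125 = -0.64.
p-value = P(Z < -0.641) ≈ 0.2609. With α = 0.025, fail to reject H₀.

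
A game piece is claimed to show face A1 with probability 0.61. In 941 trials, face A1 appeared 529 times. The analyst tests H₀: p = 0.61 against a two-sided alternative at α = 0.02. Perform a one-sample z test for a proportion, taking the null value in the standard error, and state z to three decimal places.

p̂ = 529/941 ≈ 0.56217.
Standard error under H₀: √(0.61×0.39/941) = 0.01590.
z = (0.56217 − 0.61)/0.01590 = -0.04783/0.01590 = -3.008.
Two-sided p-value ≈ 2·Φ(−3.008) = 0.0026, so at α = 0.02 we reject H₀.

z = -3.008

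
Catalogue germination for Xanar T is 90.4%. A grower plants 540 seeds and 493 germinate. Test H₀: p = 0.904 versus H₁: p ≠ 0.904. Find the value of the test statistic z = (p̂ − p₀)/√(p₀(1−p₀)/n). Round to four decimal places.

p̂ = 493/540 ≈ 0.912963.
SE = √(p₀(1−p₀)/n) = √(0.086784/540) = 0.012677.
z = (0.912963 − 0.904)/0.012677 = 0.008963/0.012677 = 0.7070.
Two-sided p-value ≈ 2·Φ(−0.707) = 0.4796.

z = 0.7070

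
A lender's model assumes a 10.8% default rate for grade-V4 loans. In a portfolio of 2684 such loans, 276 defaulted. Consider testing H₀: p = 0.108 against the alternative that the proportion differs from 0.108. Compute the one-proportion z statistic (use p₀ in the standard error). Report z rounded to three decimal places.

z = -0.863

p̂ = 276/2684 = 0.10283.
SE = √(p₀(1−p₀)/n) = √(0.096336/2684) = 0.00599.
z = (0.10283 − 0.108)/0.00599 = -0.00517/0.00599 = -0.863.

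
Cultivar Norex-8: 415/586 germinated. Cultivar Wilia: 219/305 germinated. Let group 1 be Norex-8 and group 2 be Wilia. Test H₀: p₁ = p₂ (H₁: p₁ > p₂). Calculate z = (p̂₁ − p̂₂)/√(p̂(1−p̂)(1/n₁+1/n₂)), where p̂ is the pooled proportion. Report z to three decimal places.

z = -0.308

p̂₁ = 415/586 = 0.70819, p̂₂ = 219/305 = 0.71803.
Pooled p̂ = (415+219)/(586+305) = 634/891 = 0.71156.
SE = √(p̂(1−p̂)(1/n₁+1/n₂)) = √(0.71156·0.28844·0.00498517) = √(0.00102317) = 0.03199.
z = (0.70819 − 0.71803)/0.03199 = -0.00984/0.03199 = -0.308.
p-value = P(Z > -0.308) ≈ 0.6208.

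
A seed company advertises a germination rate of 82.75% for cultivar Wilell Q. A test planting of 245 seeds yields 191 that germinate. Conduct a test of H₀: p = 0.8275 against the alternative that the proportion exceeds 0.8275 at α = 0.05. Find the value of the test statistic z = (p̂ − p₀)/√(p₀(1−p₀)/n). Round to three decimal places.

p̂ = 191/245 = 0.77959.
Standard error under H₀: √(0.8275×0.1725/245) = 0.02414.
z = (0.77959 − 0.8275)/0.02414 = -0.04791/0.02414 = -1.985.
p-value = P(Z > -1.985) ≈ 0.9764. With α = 0.05, fail to reject H₀.

z = -1.985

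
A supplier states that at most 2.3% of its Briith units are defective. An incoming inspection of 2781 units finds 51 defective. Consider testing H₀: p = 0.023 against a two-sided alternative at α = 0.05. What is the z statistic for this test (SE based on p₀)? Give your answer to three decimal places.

p̂ = 51/2781 = 0.0183387.
Standard error under H₀: √(0.023×0.977/2781) = 0.0028426.
z = (0.0183387 − 0.023)/0.0028426 = -0.0046613/0.0028426 = -1.640.
p-value = 2·P(Z > 1.640) ≈ 0.1010; since p > α = 0.05, fail to reject H₀.

z = -1.640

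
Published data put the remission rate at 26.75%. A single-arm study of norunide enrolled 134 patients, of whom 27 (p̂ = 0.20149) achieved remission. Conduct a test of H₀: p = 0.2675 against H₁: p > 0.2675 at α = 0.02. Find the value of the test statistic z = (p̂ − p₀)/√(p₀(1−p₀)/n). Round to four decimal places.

z = -1.7262

p̂ = 27/134 = 0.2014925.
Under H₀, SE = √(0.2675·0.7325/134) = √(0.00146227) = 0.0382396.
z = (0.2014925 − 0.2675)/0.0382396 = -0.0660075/0.0382396 = -1.7262.
p-value = P(Z > -1.726) ≈ 0.9578. With α = 0.02, fail to reject H₀.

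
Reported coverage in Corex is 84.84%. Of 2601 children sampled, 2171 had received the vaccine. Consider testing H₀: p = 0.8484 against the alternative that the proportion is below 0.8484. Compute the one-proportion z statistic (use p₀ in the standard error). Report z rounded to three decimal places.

z = -1.951

p̂ = 2171/2601 ≈ 0.834679.
Standard error under H₀: √(0.8484×0.1516/2601) = 0.007032.
z = (0.834679 − 0.8484)/0.007032 = -0.013721/0.007032 = -1.951.
p-value = P(Z < -1.951) ≈ 0.0255.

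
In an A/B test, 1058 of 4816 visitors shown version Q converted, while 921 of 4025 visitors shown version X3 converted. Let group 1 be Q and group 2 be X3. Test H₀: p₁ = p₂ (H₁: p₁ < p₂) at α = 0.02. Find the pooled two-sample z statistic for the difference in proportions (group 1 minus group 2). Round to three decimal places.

z = -1.026

p̂₁ = 1058/4816 = 0.219684, p̂₂ = 921/4025 = 0.228820.
Pooled p̂ = (1058+921)/(4816+4025) = 1979/8841 = 0.223843.
SE = √(p̂(1−p̂)(1/n₁+1/n₂)) = √(0.223843·0.776157·0.000456088) = √(7.92397e-05) = 0.008902.
z = (0.219684 − 0.228820)/0.008902 = -0.009136/0.008902 = -1.026.
p-value = P(Z < -1.026) ≈ 0.1524. With α = 0.02, fail to reject H₀.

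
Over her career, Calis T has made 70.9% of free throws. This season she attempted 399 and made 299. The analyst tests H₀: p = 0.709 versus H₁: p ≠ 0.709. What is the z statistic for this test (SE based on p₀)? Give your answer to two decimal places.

p̂ = 299/399 = 0.7494.
Standard error under H₀: √(0.709×0.291/399) = 0.0227.
z = (0.7494 − 0.709)/0.0227 = 0.0404/0.0227 = 1.78.

z = 1.78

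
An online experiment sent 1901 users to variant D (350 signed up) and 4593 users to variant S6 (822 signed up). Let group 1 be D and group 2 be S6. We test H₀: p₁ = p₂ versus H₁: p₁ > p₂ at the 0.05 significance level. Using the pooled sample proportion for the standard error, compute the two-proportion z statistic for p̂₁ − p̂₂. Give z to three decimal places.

z = 0.491

p̂₁ = 350/1901 = 0.184114, p̂₂ = 822/4593 = 0.178968.
Pooled p̂ = (350+822)/(1901+4593) = 1172/6494 = 0.180474.
SE = √(0.147903 × 0.000743762) = 0.010488.
z = (0.184114 − 0.178968)/0.010488 = 0.005146/0.010488 = 0.491.
p-value = P(Z > 0.491) ≈ 0.3119, so at α = 0.05 we fail to reject H₀.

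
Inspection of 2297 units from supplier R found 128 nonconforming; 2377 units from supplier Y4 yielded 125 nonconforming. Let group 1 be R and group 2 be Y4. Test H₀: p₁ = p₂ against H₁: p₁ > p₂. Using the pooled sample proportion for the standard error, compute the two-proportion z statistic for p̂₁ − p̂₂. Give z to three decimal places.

z = 0.474

p̂₁ = 128/2297 ≈ 0.055725, p̂₂ = 125/2377 ≈ 0.052587.
Pooled p̂ = (128+125)/(2297+2377) = 253/4674 = 0.054129.
SE = √(p̂(1−p̂)(1/n₁+1/n₂)) = √(0.054129·0.945871·0.000856049) = √(4.38291e-05) = 0.006620.
z = (0.055725 − 0.052587)/0.006620 = 0.003138/0.006620 = 0.474.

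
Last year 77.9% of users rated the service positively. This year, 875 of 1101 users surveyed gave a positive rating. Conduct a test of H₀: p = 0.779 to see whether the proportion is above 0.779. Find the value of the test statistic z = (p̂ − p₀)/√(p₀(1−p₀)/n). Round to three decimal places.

p̂ = 875/1101 = 0.79473.
Standard error under H₀: √(0.779×0.221/1101) = 0.01250.
z = (0.79473 − 0.779)/0.01250 = 0.01573/0.01250 = 1.258.

z = 1.258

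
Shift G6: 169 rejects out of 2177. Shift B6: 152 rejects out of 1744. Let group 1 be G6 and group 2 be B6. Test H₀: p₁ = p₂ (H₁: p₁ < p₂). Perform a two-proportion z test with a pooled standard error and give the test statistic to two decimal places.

p̂₁ = 169/2177 ≈ 0.07763, p̂₂ = 152/1744 ≈ 0.08716.
Pooled p̂ = (169+152)/(2177+1744) = 321/3921 = 0.08187.
SE = √(p̂(1−p̂)(1/n₁+1/n₂)) = √(0.08187·0.91813·0.00103274) = √(7.76257e-05) = 0.00881.
z = (0.07763 − 0.08716)/0.00881 = -0.00953/0.00881 = -1.08.
p-value = P(Z < -1.081) ≈ 0.1398.

z = -1.08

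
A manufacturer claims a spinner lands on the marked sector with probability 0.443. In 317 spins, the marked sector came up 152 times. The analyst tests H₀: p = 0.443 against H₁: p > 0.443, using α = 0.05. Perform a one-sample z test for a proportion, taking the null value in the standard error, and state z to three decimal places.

p̂ = 152/317 ≈ 0.47950.
Standard error under H₀: √(0.443×0.557/317) = 0.02790.
z = (0.47950 − 0.443)/0.02790 = 0.03650/0.02790 = 1.308.
p-value = P(Z > 1.308) ≈ 0.0954. With α = 0.05, fail to reject H₀.

z = 1.308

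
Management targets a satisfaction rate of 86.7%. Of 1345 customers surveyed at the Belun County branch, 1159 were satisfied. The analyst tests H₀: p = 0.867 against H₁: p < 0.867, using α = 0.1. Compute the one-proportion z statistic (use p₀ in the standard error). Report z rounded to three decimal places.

z = -0.571

p̂ = 1159/1345 = 0.86171.
Standard error under H₀: √(0.867×0.133/1345) = 0.00926.
z = (0.86171 − 0.867)/0.00926 = -0.00529/0.00926 = -0.571.
p-value = P(Z < -0.571) ≈ 0.2839. With α = 0.1, fail to reject H₀.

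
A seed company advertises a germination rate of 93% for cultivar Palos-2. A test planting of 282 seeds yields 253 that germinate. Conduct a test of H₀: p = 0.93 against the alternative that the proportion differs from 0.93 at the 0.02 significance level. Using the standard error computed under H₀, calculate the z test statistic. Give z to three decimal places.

z = -2.161

p̂ = 253/282 ≈ 0.897163.
Standard error under H₀: √(0.93×0.07/282) = 0.015194.
z = (0.897163 − 0.93)/0.015194 = -0.032837/0.015194 = -2.161.
Two-sided p-value ≈ 2·Φ(−2.161) = 0.0307; since p > α = 0.02, fail to reject H₀.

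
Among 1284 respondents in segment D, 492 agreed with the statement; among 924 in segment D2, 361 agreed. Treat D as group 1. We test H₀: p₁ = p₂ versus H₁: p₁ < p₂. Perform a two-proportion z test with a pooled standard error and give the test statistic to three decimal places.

z = -0.358

p̂₁ = 492/1284 ≈ 0.383178, p̂₂ = 361/924 ≈ 0.390693.
Pooled p̂ = (492+361)/(1284+924) = 853/2208 = 0.386322.
SE = √(0.237077 × 0.00186107) = 0.021005.
z = (0.383178 − 0.390693)/0.021005 = -0.007515/0.021005 = -0.358.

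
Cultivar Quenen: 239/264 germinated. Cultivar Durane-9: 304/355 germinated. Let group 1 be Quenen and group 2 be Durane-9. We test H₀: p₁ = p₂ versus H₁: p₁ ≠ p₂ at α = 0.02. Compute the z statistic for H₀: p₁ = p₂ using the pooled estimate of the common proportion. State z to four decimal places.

z = 1.8359

p̂₁ = 239/264 = 0.905303, p̂₂ = 304/355 = 0.856338.
Pooled p̂ = (239+304)/(264+355) = 543/619 = 0.877221.
SE = √(0.107704 × 0.00660478) = 0.026671.
z = (0.905303 − 0.856338)/0.026671 = 0.048965/0.026671 = 1.8359.
Two-sided p-value ≈ 2·Φ(−1.836) = 0.0664; since p > α = 0.02, fail to reject H₀.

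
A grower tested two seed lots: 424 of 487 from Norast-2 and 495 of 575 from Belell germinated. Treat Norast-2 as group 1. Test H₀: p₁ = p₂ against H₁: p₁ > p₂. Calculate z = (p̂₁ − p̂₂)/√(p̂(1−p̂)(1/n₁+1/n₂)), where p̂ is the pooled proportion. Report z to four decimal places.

z = 0.4646

p̂₁ = 424/487 ≈ 0.870637, p̂₂ = 495/575 ≈ 0.860870.
Pooled p̂ = (424+495)/(487+575) = 919/1062 = 0.865348.
SE = √(p̂(1−p̂)(1/n₁+1/n₂)) = √(0.865348·0.134652·0.00379252) = √(0.000441906) = 0.021022.
z = (0.870637 − 0.860870)/0.021022 = 0.009767/0.021022 = 0.4646.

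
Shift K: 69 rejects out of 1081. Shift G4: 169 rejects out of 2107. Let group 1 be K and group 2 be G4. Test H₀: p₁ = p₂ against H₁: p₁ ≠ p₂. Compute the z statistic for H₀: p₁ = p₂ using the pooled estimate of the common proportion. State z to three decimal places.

p̂₁ = 69/1081 ≈ 0.06383, p̂₂ = 169/2107 ≈ 0.08021.
Pooled p̂ = (69+169)/(1081+2107) = 238/3188 = 0.07465.
SE = √(0.0690816 × 0.00139968) = 0.00983.
z = (0.06383 − 0.08021)/0.00983 = -0.01638/0.00983 = -1.666.

z = -1.666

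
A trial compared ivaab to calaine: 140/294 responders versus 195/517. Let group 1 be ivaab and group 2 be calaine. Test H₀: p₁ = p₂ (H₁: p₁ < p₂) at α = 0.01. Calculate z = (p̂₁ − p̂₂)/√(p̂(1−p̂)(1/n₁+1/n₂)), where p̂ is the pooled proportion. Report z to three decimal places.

z = 2.753

p̂₁ = 140/294 = 0.47619, p̂₂ = 195/517 = 0.37718.
Pooled p̂ = (140+195)/(294+517) = 335/811 = 0.41307.
SE = √(0.242443 × 0.0053356) = 0.03597.
z = (0.47619 − 0.37718)/0.03597 = 0.09901/0.03597 = 2.753.
p-value = P(Z < 2.753) ≈ 0.9970, so at α = 0.01 we fail to reject H₀.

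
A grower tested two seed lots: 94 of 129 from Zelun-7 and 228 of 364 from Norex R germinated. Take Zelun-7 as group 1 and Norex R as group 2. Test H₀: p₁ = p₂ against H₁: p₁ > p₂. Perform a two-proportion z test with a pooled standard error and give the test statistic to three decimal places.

p̂₁ = 94/129 ≈ 0.72868, p̂₂ = 228/364 ≈ 0.62637.
Pooled p̂ = (94+228)/(129+364) = 322/493 = 0.65314.
SE = √(p̂(1−p̂)(1/n₁+1/n₂)) = √(0.65314·0.34686·0.0104992) = √(0.00237856) = 0.04877.
z = (0.72868 − 0.62637)/0.04877 = 0.10231/0.04877 = 2.098.
p-value = P(Z > 2.098) ≈ 0.0180.

z = 2.098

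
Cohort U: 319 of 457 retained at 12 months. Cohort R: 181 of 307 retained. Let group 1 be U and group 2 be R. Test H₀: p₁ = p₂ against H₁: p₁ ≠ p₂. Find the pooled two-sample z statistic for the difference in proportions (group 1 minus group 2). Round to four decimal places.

z = 3.0905

p̂₁ = 319/457 = 0.6980306, p̂₂ = 181/307 = 0.5895765.
Pooled p̂ = (319+181)/(457+307) = 500/764 = 0.6544503.
SE = √(p̂(1−p̂)(1/n₁+1/n₂)) = √(0.6544503·0.3455497·0.00544551) = √(0.00123148) = 0.0350924.
z = (0.6980306 − 0.5895765)/0.0350924 = 0.1084541/0.0350924 = 3.0905.
Two-sided p-value ≈ 2·Φ(−3.091) = 0.0020.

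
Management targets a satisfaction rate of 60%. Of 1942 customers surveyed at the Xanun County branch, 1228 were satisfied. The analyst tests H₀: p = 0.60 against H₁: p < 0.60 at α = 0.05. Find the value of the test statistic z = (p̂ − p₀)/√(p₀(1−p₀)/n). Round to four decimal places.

z = 2.9089

p̂ = 1228/1942 ≈ 0.632338.
SE = √(p₀(1−p₀)/n) = √(0.24/1942) = 0.011117.
z = (0.632338 − 0.6)/0.011117 = 0.032338/0.011117 = 2.9089.
p-value = P(Z < 2.909) ≈ 0.9982. With α = 0.05, fail to reject H₀.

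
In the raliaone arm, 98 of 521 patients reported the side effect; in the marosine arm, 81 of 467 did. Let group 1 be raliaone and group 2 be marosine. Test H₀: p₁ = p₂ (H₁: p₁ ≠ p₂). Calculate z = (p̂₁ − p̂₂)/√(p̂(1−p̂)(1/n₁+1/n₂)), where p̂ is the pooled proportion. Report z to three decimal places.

p̂₁ = 98/521 = 0.18810, p̂₂ = 81/467 = 0.17345.
Pooled p̂ = (98+81)/(521+467) = 179/988 = 0.18117.
SE = √(0.14835 × 0.00406071) = 0.02454.
z = (0.18810 − 0.17345)/0.02454 = 0.01465/0.02454 = 0.597.
Two-sided p-value ≈ 2·Φ(−0.597) = 0.5505.

z = 0.597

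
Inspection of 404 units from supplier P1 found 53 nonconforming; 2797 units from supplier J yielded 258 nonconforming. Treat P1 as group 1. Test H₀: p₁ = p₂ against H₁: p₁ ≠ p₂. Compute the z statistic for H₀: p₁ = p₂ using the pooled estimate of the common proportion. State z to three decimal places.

p̂₁ = 53/404 = 0.13119, p̂₂ = 258/2797 = 0.09224.
Pooled p̂ = (53+258)/(404+2797) = 311/3201 = 0.09716.
SE = √(p̂(1−p̂)(1/n₁+1/n₂)) = √(0.09716·0.90284·0.00283277) = √(0.000248484) = 0.01576.
z = (0.13119 − 0.09224)/0.01576 = 0.03895/0.01576 = 2.471.
Two-sided p-value ≈ 2·Φ(−2.471) = 0.0135.

z = 2.471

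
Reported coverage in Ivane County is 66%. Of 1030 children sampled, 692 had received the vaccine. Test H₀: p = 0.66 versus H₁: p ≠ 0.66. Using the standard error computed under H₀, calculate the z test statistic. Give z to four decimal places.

p̂ = 692/1030 = 0.671845.
Under H₀, SE = √(0.66·0.34/1030) = √(0.000217864) = 0.014760.
z = (0.671845 − 0.66)/0.014760 = 0.011845/0.014760 = 0.8025.

z = 0.8025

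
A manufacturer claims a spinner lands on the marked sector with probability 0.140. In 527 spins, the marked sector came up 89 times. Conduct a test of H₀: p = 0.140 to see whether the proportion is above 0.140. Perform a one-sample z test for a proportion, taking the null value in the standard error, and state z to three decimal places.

p̂ = 89/527 = 0.16888.
Under H₀, SE = √(0.14·0.86/527) = √(0.000228463) = 0.01511.
z = (0.16888 − 0.14)/0.01511 = 0.02888/0.01511 = 1.911.
p-value = P(Z > 1.911) ≈ 0.0280.

z = 1.911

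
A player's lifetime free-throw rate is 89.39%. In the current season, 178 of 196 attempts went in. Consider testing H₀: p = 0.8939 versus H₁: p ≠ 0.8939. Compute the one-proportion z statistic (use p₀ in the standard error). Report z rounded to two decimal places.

z = 0.65

p̂ = 178/196 ≈ 0.9082.
Under H₀, SE = √(0.8939·0.1061/196) = √(0.000483892) = 0.0220.
z = (0.9082 − 0.8939)/0.0220 = 0.0143/0.0220 = 0.65.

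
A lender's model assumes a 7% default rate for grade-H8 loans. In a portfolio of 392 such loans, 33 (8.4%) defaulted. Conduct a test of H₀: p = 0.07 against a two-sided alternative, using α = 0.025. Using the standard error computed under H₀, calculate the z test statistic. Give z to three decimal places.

p̂ = 33/392 ≈ 0.084184.
SE = √(p₀(1−p₀)/n) = √(0.0651/392) = 0.012887.
z = (0.084184 − 0.07)/0.012887 = 0.014184/0.012887 = 1.101.
Two-sided p-value ≈ 2·Φ(−1.101) = 0.2711; since p > α = 0.025, fail to reject H₀.

z = 1.101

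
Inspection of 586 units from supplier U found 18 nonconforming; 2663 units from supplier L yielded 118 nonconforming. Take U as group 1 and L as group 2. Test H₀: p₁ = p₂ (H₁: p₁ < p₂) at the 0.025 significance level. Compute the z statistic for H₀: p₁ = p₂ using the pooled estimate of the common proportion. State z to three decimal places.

p̂₁ = 18/586 ≈ 0.030717, p̂₂ = 118/2663 ≈ 0.044311.
Pooled p̂ = (18+118)/(586+2663) = 136/3249 = 0.041859.
SE = √(0.0401069 × 0.002082) = 0.009138.
z = (0.030717 − 0.044311)/0.009138 = -0.013594/0.009138 = -1.488.
p-value = P(Z < -1.488) ≈ 0.0684, so at α = 0.025 we fail to reject H₀.

z = -1.488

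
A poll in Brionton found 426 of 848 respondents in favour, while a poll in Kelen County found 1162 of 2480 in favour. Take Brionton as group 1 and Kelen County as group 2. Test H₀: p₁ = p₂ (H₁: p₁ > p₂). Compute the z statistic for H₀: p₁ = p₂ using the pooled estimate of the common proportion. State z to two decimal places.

p̂₁ = 426/848 ≈ 0.5024, p̂₂ = 1162/2480 ≈ 0.4685.
Pooled p̂ = (426+1162)/(848+2480) = 1588/3328 = 0.4772.
SE = √(0.249478 × 0.00158247) = 0.0199.
z = (0.5024 − 0.4685)/0.0199 = 0.0339/0.0199 = 1.70.

z = 1.70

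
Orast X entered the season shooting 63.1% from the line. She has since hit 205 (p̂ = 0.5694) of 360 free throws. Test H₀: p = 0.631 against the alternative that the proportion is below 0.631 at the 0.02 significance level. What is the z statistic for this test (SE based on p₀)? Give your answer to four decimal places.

z = -2.4204

p̂ = 205/360 = 0.569444.
SE = √(p₀(1−p₀)/n) = √(0.23284/360) = 0.025432.
z = (0.569444 − 0.631)/0.025432 = -0.061556/0.025432 = -2.4204.
p-value = P(Z < -2.420) ≈ 0.0078, so at α = 0.02 we reject H₀.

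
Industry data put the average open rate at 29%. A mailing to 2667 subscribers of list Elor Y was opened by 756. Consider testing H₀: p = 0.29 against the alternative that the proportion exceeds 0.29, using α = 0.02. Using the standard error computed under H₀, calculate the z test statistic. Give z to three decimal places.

p̂ = 756/2667 = 0.28346.
Standard error under H₀: √(0.29×0.71/2667) = 0.00879.
z = (0.28346 − 0.29)/0.00879 = -0.00654/0.00879 = -0.744.
p-value = P(Z > -0.744) ≈ 0.7715; since p > α = 0.02, fail to reject H₀.

z = -0.744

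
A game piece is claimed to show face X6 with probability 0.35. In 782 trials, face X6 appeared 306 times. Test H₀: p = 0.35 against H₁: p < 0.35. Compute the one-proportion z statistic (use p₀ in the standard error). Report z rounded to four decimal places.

p̂ = 306/782 = 0.3913043.
Under H₀, SE = √(0.35·0.65/782) = √(0.000290921) = 0.0170564.
z = (0.3913043 − 0.35)/0.0170564 = 0.0413043/0.0170564 = 2.4216.

z = 2.4216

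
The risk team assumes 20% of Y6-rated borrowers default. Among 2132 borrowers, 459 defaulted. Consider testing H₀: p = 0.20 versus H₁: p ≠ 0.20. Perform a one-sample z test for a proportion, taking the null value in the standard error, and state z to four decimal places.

p̂ = 459/2132 ≈ 0.215291.
SE = √(p₀(1−p₀)/n) = √(0.16/2132) = 0.008663.
z = (0.215291 − 0.2)/0.008663 = 0.015291/0.008663 = 1.7651.
p-value = 2·P(Z > 1.765) ≈ 0.0776.

z = 1.7651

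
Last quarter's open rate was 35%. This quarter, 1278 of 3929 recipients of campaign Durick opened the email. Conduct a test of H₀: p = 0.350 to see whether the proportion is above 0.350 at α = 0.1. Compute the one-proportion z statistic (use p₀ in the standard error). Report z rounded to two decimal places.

z = -3.25

p̂ = 1278/3929 ≈ 0.3253.
SE = √(p₀(1−p₀)/n) = √(0.2275/3929) = 0.0076.
z = (0.3253 − 0.35)/0.0076 = -0.0247/0.0076 = -3.25.
p-value = P(Z > -3.249) ≈ 0.9994; since p > α = 0.1, fail to reject H₀.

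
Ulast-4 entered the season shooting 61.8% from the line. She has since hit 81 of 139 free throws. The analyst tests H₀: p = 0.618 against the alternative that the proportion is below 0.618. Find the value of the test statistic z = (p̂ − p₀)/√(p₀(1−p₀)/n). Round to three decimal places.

z = -0.856

p̂ = 81/139 ≈ 0.58273.
Under H₀, SE = √(0.618·0.382/139) = √(0.00169839) = 0.04121.
z = (0.58273 − 0.618)/0.04121 = -0.03527/0.04121 = -0.856.
p-value = P(Z < -0.856) ≈ 0.1961.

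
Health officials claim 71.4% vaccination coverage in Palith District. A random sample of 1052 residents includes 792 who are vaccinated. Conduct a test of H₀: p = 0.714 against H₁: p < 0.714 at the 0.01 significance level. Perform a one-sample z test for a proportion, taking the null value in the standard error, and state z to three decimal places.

p̂ = 792/1052 = 0.75285.
SE = √(p₀(1−p₀)/n) = √(0.2042/1052) = 0.01393.
z = (0.75285 − 0.714)/0.01393 = 0.03885/0.01393 = 2.789.
p-value = P(Z < 2.789) ≈ 0.9974; since p > α = 0.01, fail to reject H₀.

z = 2.789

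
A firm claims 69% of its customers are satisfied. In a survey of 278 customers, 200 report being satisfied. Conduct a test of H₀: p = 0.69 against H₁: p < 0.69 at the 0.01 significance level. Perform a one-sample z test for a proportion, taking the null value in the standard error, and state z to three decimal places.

p̂ = 200/278 ≈ 0.71942.
Standard error under H₀: √(0.69×0.31/278) = 0.02774.
z = (0.71942 − 0.69)/0.02774 = 0.02942/0.02774 = 1.061.
p-value = P(Z < 1.061) ≈ 0.8556; since p > α = 0.01, fail to reject H₀.

z = 1.061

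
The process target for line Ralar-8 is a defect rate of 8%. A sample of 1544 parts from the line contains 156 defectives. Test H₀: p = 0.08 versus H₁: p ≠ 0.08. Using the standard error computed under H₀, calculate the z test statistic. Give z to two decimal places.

z = 3.05

p̂ = 156/1544 ≈ 0.10104.
Under H₀, SE = √(0.08·0.92/1544) = √(4.76684e-05) = 0.00690.
z = (0.10104 − 0.08)/0.00690 = 0.02104/0.00690 = 3.05.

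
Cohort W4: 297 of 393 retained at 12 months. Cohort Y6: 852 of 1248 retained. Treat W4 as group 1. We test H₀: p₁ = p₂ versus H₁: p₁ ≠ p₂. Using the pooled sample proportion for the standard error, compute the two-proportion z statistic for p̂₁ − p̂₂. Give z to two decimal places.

z = 2.76

p̂₁ = 297/393 ≈ 0.75573, p̂₂ = 852/1248 ≈ 0.68269.
Pooled p̂ = (297+852)/(393+1248) = 1149/1641 = 0.70018.
SE = √(0.209927 × 0.00334581) = 0.02650.
z = (0.75573 − 0.68269)/0.02650 = 0.07304/0.02650 = 2.76.
p-value = 2·P(Z > 2.756) ≈ 0.0059.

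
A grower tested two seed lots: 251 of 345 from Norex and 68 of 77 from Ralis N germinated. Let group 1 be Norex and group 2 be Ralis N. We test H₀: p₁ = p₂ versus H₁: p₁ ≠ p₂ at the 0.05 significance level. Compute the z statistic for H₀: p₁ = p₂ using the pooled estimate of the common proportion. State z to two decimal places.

p̂₁ = 251/345 = 0.72754, p̂₂ = 68/77 = 0.88312.
Pooled p̂ = (251+68)/(345+77) = 319/422 = 0.75592.
SE = √(p̂(1−p̂)(1/n₁+1/n₂)) = √(0.75592·0.24408·0.0158856) = √(0.00293093) = 0.05414.
z = (0.72754 − 0.88312)/0.05414 = -0.15558/0.05414 = -2.87.
Two-sided p-value ≈ 2·Φ(−2.874) = 0.0041; since p < α = 0.05, reject H₀.

z = -2.87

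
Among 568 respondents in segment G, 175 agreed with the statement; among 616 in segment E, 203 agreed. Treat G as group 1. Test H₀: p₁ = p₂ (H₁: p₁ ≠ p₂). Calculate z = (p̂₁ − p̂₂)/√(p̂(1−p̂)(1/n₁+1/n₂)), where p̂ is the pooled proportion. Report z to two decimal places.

z = -0.79

p̂₁ = 175/568 ≈ 0.3081, p̂₂ = 203/616 ≈ 0.3295.
Pooled p̂ = (175+203)/(568+616) = 378/1184 = 0.3193.
SE = √(p̂(1−p̂)(1/n₁+1/n₂)) = √(0.3193·0.6807·0.00338394) = √(0.000735438) = 0.0271.
z = (0.3081 − 0.3295)/0.0271 = -0.0214/0.0271 = -0.79.
p-value = 2·P(Z > 0.791) ≈ 0.4290.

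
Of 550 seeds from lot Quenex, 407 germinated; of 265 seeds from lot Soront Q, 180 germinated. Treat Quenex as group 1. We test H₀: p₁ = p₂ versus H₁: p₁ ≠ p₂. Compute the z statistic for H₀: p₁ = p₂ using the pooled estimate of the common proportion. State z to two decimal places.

z = 1.81

p̂₁ = 407/550 = 0.7400, p̂₂ = 180/265 = 0.6792.
Pooled p̂ = (407+180)/(550+265) = 587/815 = 0.7202.
SE = √(0.201492 × 0.00559177) = 0.0336.
z = (0.7400 − 0.6792)/0.0336 = 0.0608/0.0336 = 1.81.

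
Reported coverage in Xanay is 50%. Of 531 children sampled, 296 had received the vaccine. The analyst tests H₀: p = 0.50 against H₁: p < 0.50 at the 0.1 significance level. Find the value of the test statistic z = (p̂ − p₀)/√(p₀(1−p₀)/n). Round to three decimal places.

z = 2.647

p̂ = 296/531 ≈ 0.55744.
SE = √(p₀(1−p₀)/n) = √(0.25/531) = 0.02170.
z = (0.55744 − 0.5)/0.02170 = 0.05744/0.02170 = 2.647.
p-value = P(Z < 2.647) ≈ 0.9959, so at α = 0.1 we fail to reject H₀.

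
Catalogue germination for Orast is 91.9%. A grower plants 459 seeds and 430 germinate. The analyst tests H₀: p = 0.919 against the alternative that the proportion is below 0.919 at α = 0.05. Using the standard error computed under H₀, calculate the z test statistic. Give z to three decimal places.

z = 1.399

p̂ = 430/459 ≈ 0.936819.
Under H₀, SE = √(0.919·0.081/459) = √(0.000162176) = 0.012735.
z = (0.936819 − 0.919)/0.012735 = 0.017819/0.012735 = 1.399.
p-value = P(Z < 1.399) ≈ 0.9191. With α = 0.05, fail to reject H₀.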